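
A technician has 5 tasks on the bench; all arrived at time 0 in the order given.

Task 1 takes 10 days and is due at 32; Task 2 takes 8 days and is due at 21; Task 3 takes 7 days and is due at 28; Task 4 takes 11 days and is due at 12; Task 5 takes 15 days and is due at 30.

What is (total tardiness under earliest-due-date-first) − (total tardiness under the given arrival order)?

-15

EDD (increasing due date): Task 4 Task 2 Task 3 Task 5 Task 1.
Task 4: 0→11, due 12, tardiness 0
Task 2: 11→19, due 21, tardiness 0
Task 3: 19→26, due 28, tardiness 0
Task 5: 26→41, due 30, tardiness 11
Task 1: 41→51, due 32, tardiness 19
Sum = 0+0+0+11+19 = 30.
FIFO (arrival order): Task 1 Task 2 Task 3 Task 4 Task 5.
Task 1: 0→10, due 32, tardiness 0
Task 2: 10→18, due 21, tardiness 0
Task 3: 18→25, due 28, tardiness 0
Task 4: 25→36, due 12, tardiness 24
Task 5: 36→51, due 30, tardiness 21
Sum = 0+0+0+24+21 = 45.
Difference = 30 − 45 = -15.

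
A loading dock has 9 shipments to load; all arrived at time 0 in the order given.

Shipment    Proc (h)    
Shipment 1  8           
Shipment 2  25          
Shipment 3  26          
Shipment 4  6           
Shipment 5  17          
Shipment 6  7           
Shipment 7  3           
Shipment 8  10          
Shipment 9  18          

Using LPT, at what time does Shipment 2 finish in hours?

51

LPT (decreasing processing time): Shipment 3 Shipment 2 Shipment 9 Shipment 5 Shipment 8 Shipment 1 Shipment 6 Shipment 4 Shipment 7.
Shipment 3: 0→26
Shipment 2: 26→51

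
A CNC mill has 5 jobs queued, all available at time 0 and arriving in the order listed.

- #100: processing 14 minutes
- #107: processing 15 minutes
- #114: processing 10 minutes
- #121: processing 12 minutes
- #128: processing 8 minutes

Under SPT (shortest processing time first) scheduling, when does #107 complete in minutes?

59

SPT (increasing processing time): #128 #114 #121 #100 #107.
#128: 0→8
#114: 8→18
#121: 18→30
#100: 30→44
#107: 44→59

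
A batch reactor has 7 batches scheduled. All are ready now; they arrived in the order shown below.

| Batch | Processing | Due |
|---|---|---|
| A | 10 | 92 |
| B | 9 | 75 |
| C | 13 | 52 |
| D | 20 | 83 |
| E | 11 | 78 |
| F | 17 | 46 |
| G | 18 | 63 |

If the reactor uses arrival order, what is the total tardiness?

FIFO (arrival order): A B C D E F G.
A: 0→10, due 92, tardiness 0
B: 10→19, due 75, tardiness 0
C: 19→32, due 52, tardiness 0
D: 32→52, due 83, tardiness 0
E: 52→63, due 78, tardiness 0
F: 63→80, due 46, tardiness 34
G: 80→98, due 63, tardiness 35
Sum = 0+0+0+0+0+34+35 = 69.

69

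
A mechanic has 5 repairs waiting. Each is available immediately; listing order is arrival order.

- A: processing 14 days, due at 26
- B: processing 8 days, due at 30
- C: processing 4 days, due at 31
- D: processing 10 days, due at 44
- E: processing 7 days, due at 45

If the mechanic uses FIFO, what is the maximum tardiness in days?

FIFO (arrival order): A B C D E.
A: 0→14, due 26, tardiness 0
B: 14→22, due 30, tardiness 0
C: 22→26, due 31, tardiness 0
D: 26→36, due 44, tardiness 0
E: 36→43, due 45, tardiness 0
Maximum = 0.

0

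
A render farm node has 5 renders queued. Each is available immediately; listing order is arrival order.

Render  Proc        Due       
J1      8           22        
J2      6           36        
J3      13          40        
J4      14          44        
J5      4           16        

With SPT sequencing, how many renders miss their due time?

1

SPT (increasing processing time): J5 J2 J1 J3 J4.
J5: 0→4, due 16, tardiness 0
J2: 4→10, due 36, tardiness 0
J1: 10→18, due 22, tardiness 0
J3: 18→31, due 40, tardiness 0
J4: 31→45, due 44, tardiness 1
Late renders: 1.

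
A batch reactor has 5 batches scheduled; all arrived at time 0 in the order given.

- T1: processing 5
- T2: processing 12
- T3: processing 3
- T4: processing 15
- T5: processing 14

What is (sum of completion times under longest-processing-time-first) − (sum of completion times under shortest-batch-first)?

66

LPT (decreasing processing time): T4 T5 T2 T1 T3.
T4: 0→15
T5: 15→29
T2: 29→41
T1: 41→46
T3: 46→49
Sum = 15+29+41+46+49 = 180.
SPT (increasing processing time): T3 T1 T2 T5 T4.
T3: 0→3
T1: 3→8
T2: 8→20
T5: 20→34
T4: 34→49
Sum = 3+8+20+34+49 = 114.
Difference = 180 − 114 = 66.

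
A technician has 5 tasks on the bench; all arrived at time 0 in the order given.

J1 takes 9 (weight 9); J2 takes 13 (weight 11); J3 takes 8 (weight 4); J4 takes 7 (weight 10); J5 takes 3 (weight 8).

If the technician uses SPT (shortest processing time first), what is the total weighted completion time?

879

SPT (increasing processing time): J5 J4 J3 J1 J2.
J5: finishes 3, weight 8, w·C = 24
J4: finishes 10, weight 10, w·C = 100
J3: finishes 18, weight 4, w·C = 72
J1: finishes 27, weight 9, w·C = 243
J2: finishes 40, weight 11, w·C = 440
Sum = 24+100+72+243+440 = 879.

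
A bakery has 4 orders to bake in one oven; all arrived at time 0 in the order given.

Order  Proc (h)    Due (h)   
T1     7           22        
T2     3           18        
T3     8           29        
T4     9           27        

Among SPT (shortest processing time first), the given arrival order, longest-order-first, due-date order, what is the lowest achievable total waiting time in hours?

31

SPT (increasing processing time): T2 T1 T3 T4.
T2: waits 0, runs 0→3
T1: waits 3, runs 3→10
T3: waits 10, runs 10→18
T4: waits 18, runs 18→27
Sum = 0+3+10+18 = 31.
FIFO (arrival order): T1 T2 T3 T4.
T1: waits 0, runs 0→7
T2: waits 7, runs 7→10
T3: waits 10, runs 10→18
T4: waits 18, runs 18→27
Sum = 0+7+10+18 = 35.
LPT (decreasing processing time): T4 T3 T1 T2.
T4: waits 0, runs 0→9
T3: waits 9, runs 9→17
T1: waits 17, runs 17→24
T2: waits 24, runs 24→27
Sum = 0+9+17+24 = 50.
EDD (increasing due date): T2 T1 T4 T3.
T2: waits 0, runs 0→3
T1: waits 3, runs 3→10
T4: waits 10, runs 10→19
T3: waits 19, runs 19→27
Sum = 0+3+10+19 = 32.
SPT 31, FIFO 35, LPT 50, EDD 32 → minimum 31.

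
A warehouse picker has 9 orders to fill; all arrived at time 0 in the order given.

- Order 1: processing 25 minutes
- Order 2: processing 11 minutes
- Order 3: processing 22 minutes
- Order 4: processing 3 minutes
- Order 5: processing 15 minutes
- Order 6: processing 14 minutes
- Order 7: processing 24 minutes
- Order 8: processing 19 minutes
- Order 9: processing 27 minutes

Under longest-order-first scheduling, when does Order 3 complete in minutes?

LPT (decreasing processing time): Order 9 Order 1 Order 7 Order 3 Order 8 Order 5 Order 6 Order 2 Order 4.
Order 9: 0→27
Order 1: 27→52
Order 7: 52→76
Order 3: 76→98

98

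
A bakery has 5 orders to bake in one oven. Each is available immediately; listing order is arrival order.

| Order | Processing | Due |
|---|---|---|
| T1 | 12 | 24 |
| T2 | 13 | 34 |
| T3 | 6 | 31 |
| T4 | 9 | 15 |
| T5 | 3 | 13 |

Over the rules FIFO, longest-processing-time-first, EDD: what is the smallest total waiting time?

FIFO (arrival order): T1 T2 T3 T4 T5.
T1: waits 0, runs 0→12
T2: waits 12, runs 12→25
T3: waits 25, runs 25→31
T4: waits 31, runs 31→40
T5: waits 40, runs 40→43
Sum = 0+12+25+31+40 = 108.
LPT (decreasing processing time): T2 T1 T4 T3 T5.
T2: waits 0, runs 0→13
T1: waits 13, runs 13→25
T4: waits 25, runs 25→34
T3: waits 34, runs 34→40
T5: waits 40, runs 40→43
Sum = 0+13+25+34+40 = 112.
EDD (increasing due date): T5 T4 T1 T3 T2.
T5: waits 0, runs 0→3
T4: waits 3, runs 3→12
T1: waits 12, runs 12→24
T3: waits 24, runs 24→30
T2: waits 30, runs 30→43
Sum = 0+3+12+24+30 = 69.
FIFO 108, LPT 112, EDD 69 → minimum 69.

69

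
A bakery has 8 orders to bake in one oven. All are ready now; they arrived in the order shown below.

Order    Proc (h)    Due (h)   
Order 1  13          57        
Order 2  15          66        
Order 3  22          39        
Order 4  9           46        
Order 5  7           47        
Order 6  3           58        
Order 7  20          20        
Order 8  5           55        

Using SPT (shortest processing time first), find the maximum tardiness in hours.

55

SPT (increasing processing time): Order 6 Order 8 Order 5 Order 4 Order 1 Order 2 Order 7 Order 3.
Order 6: 0→3, due 58, tardiness 0
Order 8: 3→8, due 55, tardiness 0
Order 5: 8→15, due 47, tardiness 0
Order 4: 15→24, due 46, tardiness 0
Order 1: 24→37, due 57, tardiness 0
Order 2: 37→52, due 66, tardiness 0
Order 7: 52→72, due 20, tardiness 52
Order 3: 72→94, due 39, tardiness 55
Maximum = 55.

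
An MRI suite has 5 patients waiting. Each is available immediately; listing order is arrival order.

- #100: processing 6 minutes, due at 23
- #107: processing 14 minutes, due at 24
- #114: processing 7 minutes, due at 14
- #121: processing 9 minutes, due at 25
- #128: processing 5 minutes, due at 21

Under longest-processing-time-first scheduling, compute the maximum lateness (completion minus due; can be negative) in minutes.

LPT (decreasing processing time): #107 #121 #114 #100 #128.
#107: 0→14, due 24, lateness -10
#121: 14→23, due 25, lateness -2
#114: 23→30, due 14, lateness 16
#100: 30→36, due 23, lateness 13
#128: 36→41, due 21, lateness 20
Maximum = 20.

20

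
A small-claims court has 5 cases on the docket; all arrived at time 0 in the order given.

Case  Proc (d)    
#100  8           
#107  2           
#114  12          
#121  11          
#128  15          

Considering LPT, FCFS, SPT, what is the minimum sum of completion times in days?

LPT (decreasing processing time): #128 #114 #121 #100 #107.
#128: 0→15
#114: 15→27
#121: 27→38
#100: 38→46
#107: 46→48
Sum = 15+27+38+46+48 = 174.
FIFO (arrival order): #100 #107 #114 #121 #128.
#100: 0→8
#107: 8→10
#114: 10→22
#121: 22→33
#128: 33→48
Sum = 8+10+22+33+48 = 121.
SPT (increasing processing time): #107 #100 #121 #114 #128.
#107: 0→2
#100: 2→10
#121: 10→21
#114: 21→33
#128: 33→48
Sum = 2+10+21+33+48 = 114.
LPT 174, FIFO 121, SPT 114 → minimum 114.

114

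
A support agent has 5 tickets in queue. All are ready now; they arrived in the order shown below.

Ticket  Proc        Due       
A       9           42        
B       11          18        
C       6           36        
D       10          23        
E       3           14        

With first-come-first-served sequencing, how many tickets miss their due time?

3

FIFO (arrival order): A B C D E.
A: 0→9, due 42, tardiness 0
B: 9→20, due 18, tardiness 2
C: 20→26, due 36, tardiness 0
D: 26→36, due 23, tardiness 13
E: 36→39, due 14, tardiness 25
Late tickets: 3.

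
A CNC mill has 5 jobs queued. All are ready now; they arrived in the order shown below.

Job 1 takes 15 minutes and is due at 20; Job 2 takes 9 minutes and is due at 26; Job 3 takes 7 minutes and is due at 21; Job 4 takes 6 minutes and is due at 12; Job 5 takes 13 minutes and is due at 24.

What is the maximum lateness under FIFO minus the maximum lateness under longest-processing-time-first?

-12

FIFO (arrival order): Job 1 Job 2 Job 3 Job 4 Job 5.
Job 1: 0→15, due 20, lateness -5
Job 2: 15→24, due 26, lateness -2
Job 3: 24→31, due 21, lateness 10
Job 4: 31→37, due 12, lateness 25
Job 5: 37→50, due 24, lateness 26
Maximum = 26.
LPT (decreasing processing time): Job 1 Job 5 Job 2 Job 3 Job 4.
Job 1: 0→15, due 20, lateness -5
Job 5: 15→28, due 24, lateness 4
Job 2: 28→37, due 26, lateness 11
Job 3: 37→44, due 21, lateness 23
Job 4: 44→50, due 12, lateness 38
Maximum = 38.
Difference = 26 − 38 = -12.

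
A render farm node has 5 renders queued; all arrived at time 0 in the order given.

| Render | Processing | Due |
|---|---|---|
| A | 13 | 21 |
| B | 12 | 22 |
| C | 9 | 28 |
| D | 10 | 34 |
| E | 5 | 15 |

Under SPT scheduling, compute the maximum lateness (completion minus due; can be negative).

SPT (increasing processing time): E C D B A.
E: 0→5, due 15, lateness -10
C: 5→14, due 28, lateness -14
D: 14→24, due 34, lateness -10
B: 24→36, due 22, lateness 14
A: 36→49, due 21, lateness 28
Maximum = 28.

28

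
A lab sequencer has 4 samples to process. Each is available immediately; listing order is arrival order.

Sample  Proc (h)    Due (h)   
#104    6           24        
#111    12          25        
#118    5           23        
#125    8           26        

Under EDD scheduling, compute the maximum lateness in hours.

5

EDD (increasing due date): #118 #104 #111 #125.
#118: 0→5, due 23, lateness -18
#104: 5→11, due 24, lateness -13
#111: 11→23, due 25, lateness -2
#125: 23→31, due 26, lateness 5
Maximum = 5.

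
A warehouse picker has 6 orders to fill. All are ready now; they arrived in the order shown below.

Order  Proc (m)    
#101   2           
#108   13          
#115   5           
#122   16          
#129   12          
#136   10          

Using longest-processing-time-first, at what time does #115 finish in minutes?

56

LPT (decreasing processing time): #122 #108 #129 #136 #115 #101.
#122: 0→16
#108: 16→29
#129: 29→41
#136: 41→51
#115: 51→56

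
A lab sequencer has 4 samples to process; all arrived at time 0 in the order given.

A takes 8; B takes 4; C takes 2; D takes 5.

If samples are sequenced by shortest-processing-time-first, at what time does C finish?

SPT (increasing processing time): C B D A.
C: 0→2

2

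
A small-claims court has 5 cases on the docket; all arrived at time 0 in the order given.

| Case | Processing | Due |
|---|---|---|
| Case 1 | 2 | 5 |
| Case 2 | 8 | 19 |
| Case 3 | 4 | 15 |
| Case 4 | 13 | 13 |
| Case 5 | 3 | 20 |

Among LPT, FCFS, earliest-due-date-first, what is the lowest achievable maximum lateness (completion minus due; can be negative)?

10

LPT (decreasing processing time): Case 4 Case 2 Case 3 Case 5 Case 1.
Case 4: 0→13, due 13, lateness 0
Case 2: 13→21, due 19, lateness 2
Case 3: 21→25, due 15, lateness 10
Case 5: 25→28, due 20, lateness 8
Case 1: 28→30, due 5, lateness 25
Maximum = 25.
FIFO (arrival order): Case 1 Case 2 Case 3 Case 4 Case 5.
Case 1: 0→2, due 5, lateness -3
Case 2: 2→10, due 19, lateness -9
Case 3: 10→14, due 15, lateness -1
Case 4: 14→27, due 13, lateness 14
Case 5: 27→30, due 20, lateness 10
Maximum = 14.
EDD (increasing due date): Case 1 Case 4 Case 3 Case 2 Case 5.
Case 1: 0→2, due 5, lateness -3
Case 4: 2→15, due 13, lateness 2
Case 3: 15→19, due 15, lateness 4
Case 2: 19→27, due 19, lateness 8
Case 5: 27→30, due 20, lateness 10
Maximum = 10.
LPT 25, FIFO 14, EDD 10 → minimum 10.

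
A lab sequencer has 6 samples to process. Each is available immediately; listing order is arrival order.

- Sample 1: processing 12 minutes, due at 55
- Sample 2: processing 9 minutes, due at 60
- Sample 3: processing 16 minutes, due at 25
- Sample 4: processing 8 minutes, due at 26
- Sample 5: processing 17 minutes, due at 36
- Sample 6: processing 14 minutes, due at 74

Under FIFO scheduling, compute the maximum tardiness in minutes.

26

FIFO (arrival order): Sample 1 Sample 2 Sample 3 Sample 4 Sample 5 Sample 6.
Sample 1: 0→12, due 55, tardiness 0
Sample 2: 12→21, due 60, tardiness 0
Sample 3: 21→37, due 25, tardiness 12
Sample 4: 37→45, due 26, tardiness 19
Sample 5: 45→62, due 36, tardiness 26
Sample 6: 62→76, due 74, tardiness 2
Maximum = 26.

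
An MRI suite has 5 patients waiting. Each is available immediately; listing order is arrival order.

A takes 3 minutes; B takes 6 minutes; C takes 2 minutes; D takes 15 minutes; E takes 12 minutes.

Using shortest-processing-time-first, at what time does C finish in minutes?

2

SPT (increasing processing time): C A B E D.
C: 0→2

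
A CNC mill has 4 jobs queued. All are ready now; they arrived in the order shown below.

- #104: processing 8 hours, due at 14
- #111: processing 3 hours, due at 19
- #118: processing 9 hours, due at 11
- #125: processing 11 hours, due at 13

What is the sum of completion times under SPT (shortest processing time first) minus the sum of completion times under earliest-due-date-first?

SPT (increasing processing time): #111 #104 #118 #125.
#111: 0→3
#104: 3→11
#118: 11→20
#125: 20→31
Sum = 3+11+20+31 = 65.
EDD (increasing due date): #118 #125 #104 #111.
#118: 0→9
#125: 9→20
#104: 20→28
#111: 28→31
Sum = 9+20+28+31 = 88.
Difference = 65 − 88 = -23.

-23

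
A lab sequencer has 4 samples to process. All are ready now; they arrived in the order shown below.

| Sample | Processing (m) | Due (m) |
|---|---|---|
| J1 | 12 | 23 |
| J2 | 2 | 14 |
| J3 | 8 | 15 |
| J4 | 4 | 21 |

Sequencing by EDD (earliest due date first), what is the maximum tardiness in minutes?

EDD (increasing due date): J2 J3 J4 J1.
J2: 0→2, due 14, tardiness 0
J3: 2→10, due 15, tardiness 0
J4: 10→14, due 21, tardiness 0
J1: 14→26, due 23, tardiness 3
Maximum = 3.

3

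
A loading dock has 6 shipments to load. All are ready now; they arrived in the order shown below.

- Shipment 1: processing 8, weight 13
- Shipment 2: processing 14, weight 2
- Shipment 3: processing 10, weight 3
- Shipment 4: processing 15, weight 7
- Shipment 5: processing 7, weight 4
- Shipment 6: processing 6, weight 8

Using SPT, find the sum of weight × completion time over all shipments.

976

SPT (increasing processing time): Shipment 6 Shipment 5 Shipment 1 Shipment 3 Shipment 2 Shipment 4.
Shipment 6: finishes 6, weight 8, w·C = 48
Shipment 5: finishes 13, weight 4, w·C = 52
Shipment 1: finishes 21, weight 13, w·C = 273
Shipment 3: finishes 31, weight 3, w·C = 93
Shipment 2: finishes 45, weight 2, w·C = 90
Shipment 4: finishes 60, weight 7, w·C = 420
Sum = 48+52+273+93+90+420 = 976.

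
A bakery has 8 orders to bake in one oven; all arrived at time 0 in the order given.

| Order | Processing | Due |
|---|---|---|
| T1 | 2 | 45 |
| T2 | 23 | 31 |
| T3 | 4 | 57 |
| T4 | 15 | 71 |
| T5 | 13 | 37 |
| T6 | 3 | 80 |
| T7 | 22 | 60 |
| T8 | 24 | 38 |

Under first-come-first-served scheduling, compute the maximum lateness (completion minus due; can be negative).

FIFO (arrival order): T1 T2 T3 T4 T5 T6 T7 T8.
T1: 0→2, due 45, lateness -43
T2: 2→25, due 31, lateness -6
T3: 25→29, due 57, lateness -28
T4: 29→44, due 71, lateness -27
T5: 44→57, due 37, lateness 20
T6: 57→60, due 80, lateness -20
T7: 60→82, due 60, lateness 22
T8: 82→106, due 38, lateness 68
Maximum = 68.

68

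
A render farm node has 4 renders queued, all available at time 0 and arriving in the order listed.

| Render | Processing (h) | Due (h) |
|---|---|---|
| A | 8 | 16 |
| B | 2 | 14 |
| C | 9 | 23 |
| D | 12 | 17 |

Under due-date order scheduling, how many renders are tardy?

2

EDD (increasing due date): B A D C.
B: 0→2, due 14, tardiness 0
A: 2→10, due 16, tardiness 0
D: 10→22, due 17, tardiness 5
C: 22→31, due 23, tardiness 8
Late renders: 2.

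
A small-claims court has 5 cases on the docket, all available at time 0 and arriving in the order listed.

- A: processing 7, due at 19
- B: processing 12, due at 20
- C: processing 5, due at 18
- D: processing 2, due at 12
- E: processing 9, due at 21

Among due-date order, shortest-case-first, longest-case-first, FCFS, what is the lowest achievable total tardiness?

EDD (increasing due date): D C A B E.
D: 0→2, due 12, tardiness 0
C: 2→7, due 18, tardiness 0
A: 7→14, due 19, tardiness 0
B: 14→26, due 20, tardiness 6
E: 26→35, due 21, tardiness 14
Sum = 0+0+0+6+14 = 20.
SPT (increasing processing time): D C A E B.
D: 0→2, due 12, tardiness 0
C: 2→7, due 18, tardiness 0
A: 7→14, due 19, tardiness 0
E: 14→23, due 21, tardiness 2
B: 23→35, due 20, tardiness 15
Sum = 0+0+0+2+15 = 17.
LPT (decreasing processing time): B E A C D.
B: 0→12, due 20, tardiness 0
E: 12→21, due 21, tardiness 0
A: 21→28, due 19, tardiness 9
C: 28→33, due 18, tardiness 15
D: 33→35, due 12, tardiness 23
Sum = 0+0+9+15+23 = 47.
FIFO (arrival order): A B C D E.
A: 0→7, due 19, tardiness 0
B: 7→19, due 20, tardiness 0
C: 19→24, due 18, tardiness 6
D: 24→26, due 12, tardiness 14
E: 26→35, due 21, tardiness 14
Sum = 0+0+6+14+14 = 34.
EDD 20, SPT 17, LPT 47, FIFO 34 → minimum 17.

17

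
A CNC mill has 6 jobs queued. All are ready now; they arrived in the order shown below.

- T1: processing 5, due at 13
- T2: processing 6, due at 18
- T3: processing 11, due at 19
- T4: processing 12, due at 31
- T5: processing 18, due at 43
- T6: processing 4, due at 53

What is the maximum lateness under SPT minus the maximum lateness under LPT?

-26

SPT (increasing processing time): T6 T1 T2 T3 T4 T5.
T6: 0→4, due 53, lateness -49
T1: 4→9, due 13, lateness -4
T2: 9→15, due 18, lateness -3
T3: 15→26, due 19, lateness 7
T4: 26→38, due 31, lateness 7
T5: 38→56, due 43, lateness 13
Maximum = 13.
LPT (decreasing processing time): T5 T4 T3 T2 T1 T6.
T5: 0→18, due 43, lateness -25
T4: 18→30, due 31, lateness -1
T3: 30→41, due 19, lateness 22
T2: 41→47, due 18, lateness 29
T1: 47→52, due 13, lateness 39
T6: 52→56, due 53, lateness 3
Maximum = 39.
Difference = 13 − 39 = -26.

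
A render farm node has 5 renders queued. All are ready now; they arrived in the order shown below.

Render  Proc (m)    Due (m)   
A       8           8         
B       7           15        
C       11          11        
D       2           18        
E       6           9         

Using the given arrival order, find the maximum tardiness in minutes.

FIFO (arrival order): A B C D E.
A: 0→8, due 8, tardiness 0
B: 8→15, due 15, tardiness 0
C: 15→26, due 11, tardiness 15
D: 26→28, due 18, tardiness 10
E: 28→34, due 9, tardiness 25
Maximum = 25.

25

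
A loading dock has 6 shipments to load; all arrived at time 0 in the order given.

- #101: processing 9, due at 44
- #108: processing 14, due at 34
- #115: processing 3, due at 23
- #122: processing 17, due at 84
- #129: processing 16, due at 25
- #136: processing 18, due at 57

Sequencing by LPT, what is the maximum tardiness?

54

LPT (decreasing processing time): #136 #122 #129 #108 #101 #115.
#136: 0→18, due 57, tardiness 0
#122: 18→35, due 84, tardiness 0
#129: 35→51, due 25, tardiness 26
#108: 51→65, due 34, tardiness 31
#101: 65→74, due 44, tardiness 30
#115: 74→77, due 23, tardiness 54
Maximum = 54.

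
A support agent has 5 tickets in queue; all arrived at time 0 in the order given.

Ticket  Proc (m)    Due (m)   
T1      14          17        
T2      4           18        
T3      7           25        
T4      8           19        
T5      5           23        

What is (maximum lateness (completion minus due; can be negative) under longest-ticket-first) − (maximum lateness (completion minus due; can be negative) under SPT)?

-1

LPT (decreasing processing time): T1 T4 T3 T5 T2.
T1: 0→14, due 17, lateness -3
T4: 14→22, due 19, lateness 3
T3: 22→29, due 25, lateness 4
T5: 29→34, due 23, lateness 11
T2: 34→38, due 18, lateness 20
Maximum = 20.
SPT (increasing processing time): T2 T5 T3 T4 T1.
T2: 0→4, due 18, lateness -14
T5: 4→9, due 23, lateness -14
T3: 9→16, due 25, lateness -9
T4: 16→24, due 19, lateness 5
T1: 24→38, due 17, lateness 21
Maximum = 21.
Difference = 20 − 21 = -1.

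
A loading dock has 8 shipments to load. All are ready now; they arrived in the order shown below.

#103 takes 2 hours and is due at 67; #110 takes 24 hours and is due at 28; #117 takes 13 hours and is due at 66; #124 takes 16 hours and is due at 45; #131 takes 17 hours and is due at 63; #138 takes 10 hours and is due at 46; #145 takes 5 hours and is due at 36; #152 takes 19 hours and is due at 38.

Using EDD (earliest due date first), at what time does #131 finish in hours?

91

EDD (increasing due date): #110 #145 #152 #124 #138 #131 #117 #103.
#110: 0→24
#145: 24→29
#152: 29→48
#124: 48→64
#138: 64→74
#131: 74→91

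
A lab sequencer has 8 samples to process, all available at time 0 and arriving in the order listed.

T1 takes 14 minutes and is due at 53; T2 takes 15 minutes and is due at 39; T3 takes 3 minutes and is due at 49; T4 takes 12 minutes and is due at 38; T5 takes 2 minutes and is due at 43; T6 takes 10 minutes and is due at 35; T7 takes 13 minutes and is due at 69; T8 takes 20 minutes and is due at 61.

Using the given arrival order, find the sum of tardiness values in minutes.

58

FIFO (arrival order): T1 T2 T3 T4 T5 T6 T7 T8.
T1: 0→14, due 53, tardiness 0
T2: 14→29, due 39, tardiness 0
T3: 29→32, due 49, tardiness 0
T4: 32→44, due 38, tardiness 6
T5: 44→46, due 43, tardiness 3
T6: 46→56, due 35, tardiness 21
T7: 56→69, due 69, tardiness 0
T8: 69→89, due 61, tardiness 28
Sum = 0+0+0+6+3+21+0+28 = 58.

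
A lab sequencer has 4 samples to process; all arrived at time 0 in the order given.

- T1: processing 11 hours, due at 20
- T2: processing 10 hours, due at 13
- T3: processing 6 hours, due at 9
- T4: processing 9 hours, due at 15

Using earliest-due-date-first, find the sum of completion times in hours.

EDD (increasing due date): T3 T2 T4 T1.
T3: 0→6
T2: 6→16
T4: 16→25
T1: 25→36
Sum = 6+16+25+36 = 83.

83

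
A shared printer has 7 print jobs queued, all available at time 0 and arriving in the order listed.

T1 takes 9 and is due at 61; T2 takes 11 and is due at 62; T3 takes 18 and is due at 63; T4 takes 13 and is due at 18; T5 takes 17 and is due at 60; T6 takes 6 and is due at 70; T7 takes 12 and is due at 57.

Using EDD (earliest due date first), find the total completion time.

359

EDD (increasing due date): T4 T7 T5 T1 T2 T3 T6.
T4: 0→13
T7: 13→25
T5: 25→42
T1: 42→51
T2: 51→62
T3: 62→80
T6: 80→86
Sum = 13+25+42+51+62+80+86 = 359.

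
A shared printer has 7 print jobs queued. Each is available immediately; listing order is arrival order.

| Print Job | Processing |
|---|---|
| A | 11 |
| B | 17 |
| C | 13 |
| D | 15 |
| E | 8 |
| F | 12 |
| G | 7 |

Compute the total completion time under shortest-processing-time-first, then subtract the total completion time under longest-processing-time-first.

-92

SPT (increasing processing time): G E A F C D B.
G: 0→7
E: 7→15
A: 15→26
F: 26→38
C: 38→51
D: 51→66
B: 66→83
Sum = 7+15+26+38+51+66+83 = 286.
LPT (decreasing processing time): B D C F A E G.
B: 0→17
D: 17→32
C: 32→45
F: 45→57
A: 57→68
E: 68→76
G: 76→83
Sum = 17+32+45+57+68+76+83 = 378.
Difference = 286 − 378 = -92.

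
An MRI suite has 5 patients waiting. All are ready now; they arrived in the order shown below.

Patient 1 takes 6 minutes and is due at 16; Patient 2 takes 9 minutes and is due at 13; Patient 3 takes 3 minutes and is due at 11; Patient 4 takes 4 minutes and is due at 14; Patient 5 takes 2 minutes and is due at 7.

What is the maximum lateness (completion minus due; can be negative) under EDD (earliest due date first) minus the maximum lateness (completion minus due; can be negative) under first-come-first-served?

EDD (increasing due date): Patient 5 Patient 3 Patient 2 Patient 4 Patient 1.
Patient 5: 0→2, due 7, lateness -5
Patient 3: 2→5, due 11, lateness -6
Patient 2: 5→14, due 13, lateness 1
Patient 4: 14→18, due 14, lateness 4
Patient 1: 18→24, due 16, lateness 8
Maximum = 8.
FIFO (arrival order): Patient 1 Patient 2 Patient 3 Patient 4 Patient 5.
Patient 1: 0→6, due 16, lateness -10
Patient 2: 6→15, due 13, lateness 2
Patient 3: 15→18, due 11, lateness 7
Patient 4: 18→22, due 14, lateness 8
Patient 5: 22→24, due 7, lateness 17
Maximum = 17.
Difference = 8 − 17 = -9.

-9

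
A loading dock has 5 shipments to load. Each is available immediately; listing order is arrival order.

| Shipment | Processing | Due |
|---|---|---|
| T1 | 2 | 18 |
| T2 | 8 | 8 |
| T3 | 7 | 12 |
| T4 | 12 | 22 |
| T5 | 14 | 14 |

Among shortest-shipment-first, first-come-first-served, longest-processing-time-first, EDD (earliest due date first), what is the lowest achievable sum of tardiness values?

SPT (increasing processing time): T1 T3 T2 T4 T5.
T1: 0→2, due 18, tardiness 0
T3: 2→9, due 12, tardiness 0
T2: 9→17, due 8, tardiness 9
T4: 17→29, due 22, tardiness 7
T5: 29→43, due 14, tardiness 29
Sum = 0+0+9+7+29 = 45.
FIFO (arrival order): T1 T2 T3 T4 T5.
T1: 0→2, due 18, tardiness 0
T2: 2→10, due 8, tardiness 2
T3: 10→17, due 12, tardiness 5
T4: 17→29, due 22, tardiness 7
T5: 29→43, due 14, tardiness 29
Sum = 0+2+5+7+29 = 43.
LPT (decreasing processing time): T5 T4 T2 T3 T1.
T5: 0→14, due 14, tardiness 0
T4: 14→26, due 22, tardiness 4
T2: 26→34, due 8, tardiness 26
T3: 34→41, due 12, tardiness 29
T1: 41→43, due 18, tardiness 25
Sum = 0+4+26+29+25 = 84.
EDD (increasing due date): T2 T3 T5 T1 T4.
T2: 0→8, due 8, tardiness 0
T3: 8→15, due 12, tardiness 3
T5: 15→29, due 14, tardiness 15
T1: 29→31, due 18, tardiness 13
T4: 31→43, due 22, tardiness 21
Sum = 0+3+15+13+21 = 52.
SPT 45, FIFO 43, LPT 84, EDD 52 → minimum 43.

43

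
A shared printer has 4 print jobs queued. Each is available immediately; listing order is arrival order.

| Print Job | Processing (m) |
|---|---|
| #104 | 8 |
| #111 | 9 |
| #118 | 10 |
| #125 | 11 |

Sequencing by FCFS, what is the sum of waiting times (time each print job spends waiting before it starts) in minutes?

52

FIFO (arrival order): #104 #111 #118 #125.
#104: waits 0, runs 0→8
#111: waits 8, runs 8→17
#118: waits 17, runs 17→27
#125: waits 27, runs 27→38
Sum = 0+8+17+27 = 52.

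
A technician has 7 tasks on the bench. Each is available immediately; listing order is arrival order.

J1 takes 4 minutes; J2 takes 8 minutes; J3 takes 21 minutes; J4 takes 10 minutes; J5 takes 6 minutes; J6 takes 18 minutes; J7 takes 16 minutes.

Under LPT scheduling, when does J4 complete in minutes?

65

LPT (decreasing processing time): J3 J6 J7 J4 J2 J5 J1.
J3: 0→21
J6: 21→39
J7: 39→55
J4: 55→65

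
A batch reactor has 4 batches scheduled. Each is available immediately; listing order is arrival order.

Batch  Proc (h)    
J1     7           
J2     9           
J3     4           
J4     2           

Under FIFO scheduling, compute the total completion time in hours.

65

FIFO (arrival order): J1 J2 J3 J4.
J1: 0→7
J2: 7→16
J3: 16→20
J4: 20→22
Sum = 7+16+20+22 = 65.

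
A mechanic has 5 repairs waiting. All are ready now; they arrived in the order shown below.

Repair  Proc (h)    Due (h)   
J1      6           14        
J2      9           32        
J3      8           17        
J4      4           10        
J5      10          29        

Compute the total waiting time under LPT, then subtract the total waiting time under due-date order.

LPT (decreasing processing time): J5 J2 J3 J1 J4.
J5: waits 0, runs 0→10
J2: waits 10, runs 10→19
J3: waits 19, runs 19→27
J1: waits 27, runs 27→33
J4: waits 33, runs 33→37
Sum = 0+10+19+27+33 = 89.
EDD (increasing due date): J4 J1 J3 J5 J2.
J4: waits 0, runs 0→4
J1: waits 4, runs 4→10
J3: waits 10, runs 10→18
J5: waits 18, runs 18→28
J2: waits 28, runs 28→37
Sum = 0+4+10+18+28 = 60.
Difference = 89 − 60 = 29.

29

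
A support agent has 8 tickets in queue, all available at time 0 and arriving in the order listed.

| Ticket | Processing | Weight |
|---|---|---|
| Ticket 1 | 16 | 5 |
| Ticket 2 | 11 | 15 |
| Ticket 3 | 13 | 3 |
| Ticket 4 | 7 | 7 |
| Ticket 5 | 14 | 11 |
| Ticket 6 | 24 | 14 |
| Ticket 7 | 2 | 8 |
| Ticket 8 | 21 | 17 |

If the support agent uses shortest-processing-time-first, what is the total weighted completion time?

4250

SPT (increasing processing time): Ticket 7 Ticket 4 Ticket 2 Ticket 3 Ticket 5 Ticket 1 Ticket 8 Ticket 6.
Ticket 7: finishes 2, weight 8, w·C = 16
Ticket 4: finishes 9, weight 7, w·C = 63
Ticket 2: finishes 20, weight 15, w·C = 300
Ticket 3: finishes 33, weight 3, w·C = 99
Ticket 5: finishes 47, weight 11, w·C = 517
Ticket 1: finishes 63, weight 5, w·C = 315
Ticket 8: finishes 84, weight 17, w·C = 1428
Ticket 6: finishes 108, weight 14, w·C = 1512
Sum = 16+63+300+99+517+315+1428+1512 = 4250.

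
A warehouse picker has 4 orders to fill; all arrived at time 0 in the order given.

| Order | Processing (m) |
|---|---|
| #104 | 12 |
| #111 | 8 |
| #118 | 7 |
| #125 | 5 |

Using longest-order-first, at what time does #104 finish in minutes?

12

LPT (decreasing processing time): #104 #111 #118 #125.
#104: 0→12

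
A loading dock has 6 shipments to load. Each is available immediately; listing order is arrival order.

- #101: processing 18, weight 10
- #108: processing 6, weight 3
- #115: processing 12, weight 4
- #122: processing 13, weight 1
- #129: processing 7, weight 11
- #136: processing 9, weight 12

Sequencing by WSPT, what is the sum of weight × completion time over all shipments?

1002

WSPT (decreasing weight/processing-time ratio): #129 #136 #101 #108 #115 #122.
#129: finishes 7, weight 11, w·C = 77
#136: finishes 16, weight 12, w·C = 192
#101: finishes 34, weight 10, w·C = 340
#108: finishes 40, weight 3, w·C = 120
#115: finishes 52, weight 4, w·C = 208
#122: finishes 65, weight 1, w·C = 65
Sum = 77+192+340+120+208+65 = 1002.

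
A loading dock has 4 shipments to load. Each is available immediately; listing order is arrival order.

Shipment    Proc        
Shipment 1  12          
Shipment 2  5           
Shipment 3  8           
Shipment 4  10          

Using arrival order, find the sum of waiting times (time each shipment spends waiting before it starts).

FIFO (arrival order): Shipment 1 Shipment 2 Shipment 3 Shipment 4.
Shipment 1: waits 0, runs 0→12
Shipment 2: waits 12, runs 12→17
Shipment 3: waits 17, runs 17→25
Shipment 4: waits 25, runs 25→35
Sum = 0+12+17+25 = 54.

54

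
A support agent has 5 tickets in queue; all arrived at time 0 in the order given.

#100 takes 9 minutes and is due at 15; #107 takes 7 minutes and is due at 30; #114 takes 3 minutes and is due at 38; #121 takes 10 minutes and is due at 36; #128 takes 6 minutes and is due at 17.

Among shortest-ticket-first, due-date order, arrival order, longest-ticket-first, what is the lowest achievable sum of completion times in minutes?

SPT (increasing processing time): #114 #128 #107 #100 #121.
#114: 0→3
#128: 3→9
#107: 9→16
#100: 16→25
#121: 25→35
Sum = 3+9+16+25+35 = 88.
EDD (increasing due date): #100 #128 #107 #121 #114.
#100: 0→9
#128: 9→15
#107: 15→22
#121: 22→32
#114: 32→35
Sum = 9+15+22+32+35 = 113.
FIFO (arrival order): #100 #107 #114 #121 #128.
#100: 0→9
#107: 9→16
#114: 16→19
#121: 19→29
#128: 29→35
Sum = 9+16+19+29+35 = 108.
LPT (decreasing processing time): #121 #100 #107 #128 #114.
#121: 0→10
#100: 10→19
#107: 19→26
#128: 26→32
#114: 32→35
Sum = 10+19+26+32+35 = 122.
SPT 88, EDD 113, FIFO 108, LPT 122 → minimum 88.

88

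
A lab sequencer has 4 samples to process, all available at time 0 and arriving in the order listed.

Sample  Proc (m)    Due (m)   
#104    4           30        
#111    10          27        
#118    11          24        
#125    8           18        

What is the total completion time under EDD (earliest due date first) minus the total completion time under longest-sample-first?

EDD (increasing due date): #125 #118 #111 #104.
#125: 0→8
#118: 8→19
#111: 19→29
#104: 29→33
Sum = 8+19+29+33 = 89.
LPT (decreasing processing time): #118 #111 #125 #104.
#118: 0→11
#111: 11→21
#125: 21→29
#104: 29→33
Sum = 11+21+29+33 = 94.
Difference = 89 − 94 = -5.

-5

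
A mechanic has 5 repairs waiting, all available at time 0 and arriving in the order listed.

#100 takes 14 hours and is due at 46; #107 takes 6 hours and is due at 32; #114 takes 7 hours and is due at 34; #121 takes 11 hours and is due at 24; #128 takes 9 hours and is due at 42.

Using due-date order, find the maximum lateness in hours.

EDD (increasing due date): #121 #107 #114 #128 #100.
#121: 0→11, due 24, lateness -13
#107: 11→17, due 32, lateness -15
#114: 17→24, due 34, lateness -10
#128: 24→33, due 42, lateness -9
#100: 33→47, due 46, lateness 1
Maximum = 1.

1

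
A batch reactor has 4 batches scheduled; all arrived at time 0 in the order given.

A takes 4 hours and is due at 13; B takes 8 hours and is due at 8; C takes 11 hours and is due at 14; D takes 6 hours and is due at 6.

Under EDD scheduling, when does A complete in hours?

EDD (increasing due date): D B A C.
D: 0→6
B: 6→14
A: 14→18

18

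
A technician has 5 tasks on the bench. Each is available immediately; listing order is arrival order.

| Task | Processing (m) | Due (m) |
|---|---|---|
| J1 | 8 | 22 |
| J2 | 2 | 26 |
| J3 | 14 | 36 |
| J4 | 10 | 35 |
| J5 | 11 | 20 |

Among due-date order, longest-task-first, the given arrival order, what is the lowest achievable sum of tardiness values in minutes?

9

EDD (increasing due date): J5 J1 J2 J4 J3.
J5: 0→11, due 20, tardiness 0
J1: 11→19, due 22, tardiness 0
J2: 19→21, due 26, tardiness 0
J4: 21→31, due 35, tardiness 0
J3: 31→45, due 36, tardiness 9
Sum = 0+0+0+0+9 = 9.
LPT (decreasing processing time): J3 J5 J4 J1 J2.
J3: 0→14, due 36, tardiness 0
J5: 14→25, due 20, tardiness 5
J4: 25→35, due 35, tardiness 0
J1: 35→43, due 22, tardiness 21
J2: 43→45, due 26, tardiness 19
Sum = 0+5+0+21+19 = 45.
FIFO (arrival order): J1 J2 J3 J4 J5.
J1: 0→8, due 22, tardiness 0
J2: 8→10, due 26, tardiness 0
J3: 10→24, due 36, tardiness 0
J4: 24→34, due 35, tardiness 0
J5: 34→45, due 20, tardiness 25
Sum = 0+0+0+0+25 = 25.
EDD 9, LPT 45, FIFO 25 → minimum 9.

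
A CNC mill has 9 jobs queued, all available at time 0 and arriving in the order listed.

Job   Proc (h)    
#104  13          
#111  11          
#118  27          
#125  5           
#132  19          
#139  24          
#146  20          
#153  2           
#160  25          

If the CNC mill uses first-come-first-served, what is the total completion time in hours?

704

FIFO (arrival order): #104 #111 #118 #125 #132 #139 #146 #153 #160.
#104: 0→13
#111: 13→24
#118: 24→51
#125: 51→56
#132: 56→75
#139: 75→99
#146: 99→119
#153: 119→121
#160: 121→146
Sum = 13+24+51+56+75+99+119+121+146 = 704.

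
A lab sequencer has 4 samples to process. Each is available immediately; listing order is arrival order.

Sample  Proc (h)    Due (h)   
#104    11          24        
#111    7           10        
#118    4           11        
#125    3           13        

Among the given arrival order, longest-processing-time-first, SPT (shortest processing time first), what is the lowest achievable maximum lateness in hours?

FIFO (arrival order): #104 #111 #118 #125.
#104: 0→11, due 24, lateness -13
#111: 11→18, due 10, lateness 8
#118: 18→22, due 11, lateness 11
#125: 22→25, due 13, lateness 12
Maximum = 12.
LPT (decreasing processing time): #104 #111 #118 #125.
#104: 0→11, due 24, lateness -13
#111: 11→18, due 10, lateness 8
#118: 18→22, due 11, lateness 11
#125: 22→25, due 13, lateness 12
Maximum = 12.
SPT (increasing processing time): #125 #118 #111 #104.
#125: 0→3, due 13, lateness -10
#118: 3→7, due 11, lateness -4
#111: 7→14, due 10, lateness 4
#104: 14→25, due 24, lateness 1
Maximum = 4.
FIFO 12, LPT 12, SPT 4 → minimum 4.

4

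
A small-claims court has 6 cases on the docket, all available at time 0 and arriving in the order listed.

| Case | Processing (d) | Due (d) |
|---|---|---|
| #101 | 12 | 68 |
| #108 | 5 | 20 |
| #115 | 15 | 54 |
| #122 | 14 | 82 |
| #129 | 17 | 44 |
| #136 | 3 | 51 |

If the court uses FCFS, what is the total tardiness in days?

FIFO (arrival order): #101 #108 #115 #122 #129 #136.
#101: 0→12, due 68, tardiness 0
#108: 12→17, due 20, tardiness 0
#115: 17→32, due 54, tardiness 0
#122: 32→46, due 82, tardiness 0
#129: 46→63, due 44, tardiness 19
#136: 63→66, due 51, tardiness 15
Sum = 0+0+0+0+19+15 = 34.

34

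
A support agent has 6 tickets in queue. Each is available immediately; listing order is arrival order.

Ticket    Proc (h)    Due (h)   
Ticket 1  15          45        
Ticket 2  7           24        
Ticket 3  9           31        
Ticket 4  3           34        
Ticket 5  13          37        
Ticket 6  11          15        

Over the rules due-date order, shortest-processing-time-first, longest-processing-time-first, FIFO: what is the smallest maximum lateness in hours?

13

EDD (increasing due date): Ticket 6 Ticket 2 Ticket 3 Ticket 4 Ticket 5 Ticket 1.
Ticket 6: 0→11, due 15, lateness -4
Ticket 2: 11→18, due 24, lateness -6
Ticket 3: 18→27, due 31, lateness -4
Ticket 4: 27→30, due 34, lateness -4
Ticket 5: 30→43, due 37, lateness 6
Ticket 1: 43→58, due 45, lateness 13
Maximum = 13.
SPT (increasing processing time): Ticket 4 Ticket 2 Ticket 3 Ticket 6 Ticket 5 Ticket 1.
Ticket 4: 0→3, due 34, lateness -31
Ticket 2: 3→10, due 24, lateness -14
Ticket 3: 10→19, due 31, lateness -12
Ticket 6: 19→30, due 15, lateness 15
Ticket 5: 30→43, due 37, lateness 6
Ticket 1: 43→58, due 45, lateness 13
Maximum = 15.
LPT (decreasing processing time): Ticket 1 Ticket 5 Ticket 6 Ticket 3 Ticket 2 Ticket 4.
Ticket 1: 0→15, due 45, lateness -30
Ticket 5: 15→28, due 37, lateness -9
Ticket 6: 28→39, due 15, lateness 24
Ticket 3: 39→48, due 31, lateness 17
Ticket 2: 48→55, due 24, lateness 31
Ticket 4: 55→58, due 34, lateness 24
Maximum = 31.
FIFO (arrival order): Ticket 1 Ticket 2 Ticket 3 Ticket 4 Ticket 5 Ticket 6.
Ticket 1: 0→15, due 45, lateness -30
Ticket 2: 15→22, due 24, lateness -2
Ticket 3: 22→31, due 31, lateness 0
Ticket 4: 31→34, due 34, lateness 0
Ticket 5: 34→47, due 37, lateness 10
Ticket 6: 47→58, due 15, lateness 43
Maximum = 43.
EDD 13, SPT 15, LPT 31, FIFO 43 → minimum 13.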